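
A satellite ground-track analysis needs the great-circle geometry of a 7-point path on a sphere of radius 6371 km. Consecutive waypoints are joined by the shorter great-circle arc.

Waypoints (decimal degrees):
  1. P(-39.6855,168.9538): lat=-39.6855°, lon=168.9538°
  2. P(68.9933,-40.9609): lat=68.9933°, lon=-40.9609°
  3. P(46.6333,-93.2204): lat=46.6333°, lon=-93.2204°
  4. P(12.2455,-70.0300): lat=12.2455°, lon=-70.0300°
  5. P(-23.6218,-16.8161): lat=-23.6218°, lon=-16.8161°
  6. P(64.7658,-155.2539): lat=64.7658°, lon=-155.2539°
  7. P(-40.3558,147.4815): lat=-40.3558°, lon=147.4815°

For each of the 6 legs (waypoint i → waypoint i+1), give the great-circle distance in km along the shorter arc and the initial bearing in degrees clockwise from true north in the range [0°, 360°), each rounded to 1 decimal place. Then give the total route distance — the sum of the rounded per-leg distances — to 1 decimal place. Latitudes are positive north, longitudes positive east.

Leg 1: φ1=-0.6926426, φ2=1.2041602, Δφ=1.8968029, Δλ=-3.6637027 rad; a=sin²(Δφ/2)+cosφ1·cosφ2·sin²(Δλ/2)=0.9176240741; c=2·atan2(√a, √(1-a))=2.559380240; dist=6371·c=16305.812 ≈ 16305.8 km; running total=16305.8 km
Leg 1 bearing: y=sinΔλ·cosφ2=0.17877617, x=cosφ1·sinφ2-sinφ1·cosφ2·cosΔλ=0.51999963; θ=atan2(y, x)=18.9730° ≈ 19.0°
Leg 2: φ1=1.2041602, φ2=0.8139046, Δφ=-0.3902556, Δλ=-0.9121003 rad; a=sin²(Δφ/2)+cosφ1·cosφ2·sin²(Δλ/2)=0.0853372953; c=2·atan2(√a, √(1-a))=0.592897013; dist=6371·c=3777.347 ≈ 3777.3 km; running total=20083.1 km
Leg 2 bearing: y=sinΔλ·cosφ2=-0.54300864, x=cosφ1·sinφ2-sinφ1·cosφ2·cosΔλ=-0.13176107; θ=atan2(y, x)=-103.6392° <0 so +360° → 256.3608° ≈ 256.4°
Leg 3: φ1=0.8139046, φ2=0.2137243, Δφ=-0.6001803, Δλ=0.4047488 rad; a=sin²(Δφ/2)+cosφ1·cosφ2·sin²(Δλ/2)=0.1144927588; c=2·atan2(√a, √(1-a))=0.690363658; dist=6371·c=4398.307 ≈ 4398.3 km; running total=24481.4 km
Leg 3 bearing: y=sinΔλ·cosφ2=0.38482835, x=cosφ1·sinφ2-sinφ1·cosφ2·cosΔλ=-0.50738921; θ=atan2(y, x)=142.8216° ≈ 142.8°
Leg 4: φ1=0.2137243, φ2=-0.4122782, Δφ=-0.6260025, Δλ=0.9287578 rad; a=sin²(Δφ/2)+cosφ1·cosφ2·sin²(Δλ/2)=0.2744089106; c=2·atan2(√a, √(1-a))=1.102706759; dist=6371·c=7025.345 ≈ 7025.3 km; running total=31506.7 km
Leg 4 bearing: y=sinΔλ·cosφ2=0.73377149, x=cosφ1·sinφ2-sinφ1·cosφ2·cosΔλ=-0.50795083; θ=atan2(y, x)=124.6928° ≈ 124.7°
Leg 5: φ1=-0.4122782, φ2=1.1303765, Δφ=1.5426546, Δλ=-2.4161954 rad; a=sin²(Δφ/2)+cosφ1·cosφ2·sin²(Δλ/2)=0.8273598825; c=2·atan2(√a, √(1-a))=2.284608144; dist=6371·c=14555.238 ≈ 14555.2 km; running total=46061.9 km
Leg 5 bearing: y=sinΔλ·cosφ2=-0.28283418, x=cosφ1·sinφ2-sinφ1·cosφ2·cosΔλ=0.70096138; θ=atan2(y, x)=-21.9738° <0 so +360° → 338.0262° ≈ 338.0°
Leg 6: φ1=1.1303765, φ2=-0.7043416, Δφ=-1.8347180, Δλ=5.2837295 rad; a=sin²(Δφ/2)+cosφ1·cosφ2·sin²(Δλ/2)=0.7050312126; c=2·atan2(√a, √(1-a))=1.993318832; dist=6371·c=12699.434 ≈ 12699.4 km; running total=58761.3 km
Leg 6 bearing: y=sinΔλ·cosφ2=-0.64100877, x=cosφ1·sinφ2-sinφ1·cosφ2·cosΔλ=-0.64881166; θ=atan2(y, x)=-135.3466° <0 so +360° → 224.6534° ≈ 224.7°

Leg 1: dist=16305.8 km, bearing=19.0°
Leg 2: dist=3777.3 km, bearing=256.4°
Leg 3: dist=4398.3 km, bearing=142.8°
Leg 4: dist=7025.3 km, bearing=124.7°
Leg 5: dist=14555.2 km, bearing=338.0°
Leg 6: dist=12699.4 km, bearing=224.7°
Total: 58761.3 km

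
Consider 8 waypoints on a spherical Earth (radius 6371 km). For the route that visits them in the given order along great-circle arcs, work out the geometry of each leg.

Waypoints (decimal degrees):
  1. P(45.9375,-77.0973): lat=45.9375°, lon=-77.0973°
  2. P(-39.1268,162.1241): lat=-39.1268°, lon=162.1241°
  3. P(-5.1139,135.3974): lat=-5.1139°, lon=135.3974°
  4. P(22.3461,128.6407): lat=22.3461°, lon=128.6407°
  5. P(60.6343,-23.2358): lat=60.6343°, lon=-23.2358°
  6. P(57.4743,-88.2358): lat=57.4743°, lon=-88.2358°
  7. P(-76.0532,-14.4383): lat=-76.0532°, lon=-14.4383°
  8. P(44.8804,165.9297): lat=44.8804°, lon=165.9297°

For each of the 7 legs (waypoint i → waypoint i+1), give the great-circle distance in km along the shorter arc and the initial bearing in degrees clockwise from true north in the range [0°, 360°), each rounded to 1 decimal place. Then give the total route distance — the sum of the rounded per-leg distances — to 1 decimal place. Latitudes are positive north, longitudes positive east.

Leg 1: φ1=0.8017606, φ2=-0.6828915, Δφ=-1.4846521, Δλ=4.1752011 rad; a=sin²(Δφ/2)+cosφ1·cosφ2·sin²(Δλ/2)=0.8647610091; c=2·atan2(√a, √(1-a))=2.388419169; dist=6371·c=15216.619 ≈ 15216.6 km; running total=15216.6 km
Leg 1 bearing: y=sinΔλ·cosφ2=-0.66648759, x=cosφ1·sinφ2-sinφ1·cosφ2·cosΔλ=-0.15359659; θ=atan2(y, x)=-102.9776° <0 so +360° → 257.0224° ≈ 257.0°
Leg 2: φ1=-0.6828915, φ2=-0.0892544, Δφ=0.5936371, Δλ=-0.4664689 rad; a=sin²(Δφ/2)+cosφ1·cosφ2·sin²(Δλ/2)=0.1268191179; c=2·atan2(√a, √(1-a))=0.728217724; dist=6371·c=4639.475 ≈ 4639.5 km; running total=19856.1 km
Leg 2 bearing: y=sinΔλ·cosφ2=-0.44794508, x=cosφ1·sinφ2-sinφ1·cosφ2·cosΔλ=0.49222893; θ=atan2(y, x)=-42.3033° <0 so +360° → 317.6967° ≈ 317.7°
Leg 3: φ1=-0.0892544, φ2=0.3900130, Δφ=0.4792674, Δλ=-0.1179267 rad; a=sin²(Δφ/2)+cosφ1·cosφ2·sin²(Δλ/2)=0.0595325915; c=2·atan2(√a, √(1-a))=0.492962379; dist=6371·c=3140.663 ≈ 3140.7 km; running total=22996.8 km
Leg 3 bearing: y=sinΔλ·cosφ2=-0.10881823, x=cosφ1·sinφ2-sinφ1·cosφ2·cosΔλ=0.46055667; θ=atan2(y, x)=-13.2938° <0 so +360° → 346.7062° ≈ 346.7°
Leg 4: φ1=0.3900130, φ2=1.0582682, Δφ=0.6682552, Δλ=-2.6507450 rad; a=sin²(Δφ/2)+cosφ1·cosφ2·sin²(Δλ/2)=0.5343295490; c=2·atan2(√a, √(1-a))=1.639509484; dist=6371·c=10445.315 ≈ 10445.3 km; running total=33442.1 km
Leg 4 bearing: y=sinΔλ·cosφ2=-0.23115321, x=cosφ1·sinφ2-sinφ1·cosφ2·cosΔλ=0.97049169; θ=atan2(y, x)=-13.3972° <0 so +360° → 346.6028° ≈ 346.6°
Leg 5: φ1=1.0582682, φ2=1.0031158, Δφ=-0.0551524, Δλ=-1.1344640 rad; a=sin²(Δφ/2)+cosφ1·cosφ2·sin²(Δλ/2)=0.0768786842; c=2·atan2(√a, √(1-a))=0.561903185; dist=6371·c=3579.885 ≈ 3579.9 km; running total=37022.0 km
Leg 5 bearing: y=sinΔλ·cosφ2=-0.48730163, x=cosφ1·sinφ2-sinφ1·cosφ2·cosΔλ=0.21543104; θ=atan2(y, x)=-66.1503° <0 so +360° → 293.8497° ≈ 293.8°
Leg 6: φ1=1.0031158, φ2=-1.3273787, Δφ=-2.3304945, Δλ=1.2880094 rad; a=sin²(Δφ/2)+cosφ1·cosφ2·sin²(Δλ/2)=0.8910669507; c=2·atan2(√a, √(1-a))=2.468879418; dist=6371·c=15729.231 ≈ 15729.2 km; running total=52751.2 km
Leg 6 bearing: y=sinΔλ·cosφ2=0.23144787, x=cosφ1·sinφ2-sinφ1·cosφ2·cosΔλ=-0.57853128; θ=atan2(y, x)=158.1956° ≈ 158.2°
Leg 7: φ1=-1.3273787, φ2=0.7833107, Δφ=2.1106895, Δλ=3.1480155 rad; a=sin²(Δφ/2)+cosφ1·cosφ2·sin²(Δλ/2)=0.9278032819; c=2·atan2(√a, √(1-a))=2.597517851; dist=6371·c=16548.786 ≈ 16548.8 km; running total=69300.0 km
Leg 7 bearing: y=sinΔλ·cosφ2=-0.00455105, x=cosφ1·sinφ2-sinφ1·cosφ2·cosΔλ=-0.51760670; θ=atan2(y, x)=-179.4962° <0 so +360° → 180.5038° ≈ 180.5°

Leg 1: dist=15216.6 km, bearing=257.0°
Leg 2: dist=4639.5 km, bearing=317.7°
Leg 3: dist=3140.7 km, bearing=346.7°
Leg 4: dist=10445.3 km, bearing=346.6°
Leg 5: dist=3579.9 km, bearing=293.8°
Leg 6: dist=15729.2 km, bearing=158.2°
Leg 7: dist=16548.8 km, bearing=180.5°
Total: 69300.0 km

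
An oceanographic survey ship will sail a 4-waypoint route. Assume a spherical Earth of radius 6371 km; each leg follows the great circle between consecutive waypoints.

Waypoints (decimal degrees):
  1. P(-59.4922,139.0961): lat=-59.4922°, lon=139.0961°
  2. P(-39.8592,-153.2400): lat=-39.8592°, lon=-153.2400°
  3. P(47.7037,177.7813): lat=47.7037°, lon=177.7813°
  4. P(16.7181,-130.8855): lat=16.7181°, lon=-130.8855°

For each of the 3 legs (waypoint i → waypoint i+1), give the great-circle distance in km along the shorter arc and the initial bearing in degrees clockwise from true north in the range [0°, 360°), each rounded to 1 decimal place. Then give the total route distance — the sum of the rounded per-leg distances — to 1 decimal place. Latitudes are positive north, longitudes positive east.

Leg 1: φ1=-1.0383348, φ2=-0.6956743, Δφ=0.3426605, Δλ=-5.1022275 rad; a=sin²(Δφ/2)+cosφ1·cosφ2·sin²(Δλ/2)=0.1498634802; c=2·atan2(√a, √(1-a))=0.795016426; dist=6371·c=5065.0497 ≈ 5065.0 km; running total=5065.0 km
Leg 1 bearing: y=sinΔλ·cosφ2=0.71002742, x=cosφ1·sinφ2-sinφ1·cosφ2·cosΔλ=-0.07401847; θ=atan2(y, x)=95.9514° ≈ 96.0°
Leg 2: φ1=-0.6956743, φ2=0.8325866, Δφ=1.5282609, Δλ=5.7774116 rad; a=sin²(Δφ/2)+cosφ1·cosφ2·sin²(Δλ/2)=0.5110767907; c=2·atan2(√a, √(1-a))=1.592951721; dist=6371·c=10148.695 ≈ 10148.7 km; running total=15213.7 km
Leg 2 bearing: y=sinΔλ·cosφ2=-0.32604095, x=cosφ1·sinφ2-sinφ1·cosφ2·cosΔλ=0.94509604; θ=atan2(y, x)=-19.0335° <0 so +360° → 340.9665° ≈ 341.0°
Leg 3: φ1=0.8325866, φ2=0.2917859, Δφ=-0.5408007, Δλ=-5.3872520 rad; a=sin²(Δφ/2)+cosφ1·cosφ2·sin²(Δλ/2)=0.1922666440; c=2·atan2(√a, √(1-a))=0.907818345; dist=6371·c=5783.711 ≈ 5783.7 km; running total=20997.4 km
Leg 3 bearing: y=sinΔλ·cosφ2=0.74778977, x=cosφ1·sinφ2-sinφ1·cosφ2·cosΔλ=-0.24902044; θ=atan2(y, x)=108.4182° ≈ 108.4°

Leg 1: dist=5065.0 km, bearing=96.0°
Leg 2: dist=10148.7 km, bearing=341.0°
Leg 3: dist=5783.7 km, bearing=108.4°
Total: 20997.4 km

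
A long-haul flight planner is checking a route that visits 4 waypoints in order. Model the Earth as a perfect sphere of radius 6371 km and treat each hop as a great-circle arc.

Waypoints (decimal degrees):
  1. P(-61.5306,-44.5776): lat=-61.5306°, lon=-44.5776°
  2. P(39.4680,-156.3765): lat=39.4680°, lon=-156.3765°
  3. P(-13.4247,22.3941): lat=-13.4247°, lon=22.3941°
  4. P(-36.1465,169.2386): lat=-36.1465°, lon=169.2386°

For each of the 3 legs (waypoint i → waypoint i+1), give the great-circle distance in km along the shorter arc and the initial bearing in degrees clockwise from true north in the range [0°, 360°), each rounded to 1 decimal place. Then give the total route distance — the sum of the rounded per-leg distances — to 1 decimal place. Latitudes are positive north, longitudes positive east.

Leg 1: dist=14907.0 km, bearing=274.1°
Leg 2: dist=17116.7 km, bearing=2.7°
Leg 3: dist=13496.2 km, bearing=148.9°
Total: 45519.9 km

Leg 1: φ1=-1.0739116, φ2=0.6888465, Δφ=1.7627581, Δλ=-1.9512589 rad; a=sin²(Δφ/2)+cosφ1·cosφ2·sin²(Δλ/2)=0.8477171373; c=2·atan2(√a, √(1-a))=2.339820394; dist=6371·c=14906.996 ≈ 14907.0 km; running total=14907.0 km
Leg 1 bearing: y=sinΔλ·cosφ2=-0.71677773, x=cosφ1·sinφ2-sinφ1·cosφ2·cosΔλ=0.05099860; θ=atan2(y, x)=-85.9303° <0 so +360° → 274.0697° ≈ 274.1°
Leg 2: φ1=0.6888465, φ2=-0.2343052, Δφ=-0.9231518, Δλ=3.1201356 rad; a=sin²(Δφ/2)+cosφ1·cosφ2·sin²(Δλ/2)=0.9491448254; c=2·atan2(√a, √(1-a))=2.686657789; dist=6371·c=17116.697 ≈ 17116.7 km; running total=32023.7 km
Leg 2 bearing: y=sinΔλ·cosφ2=0.02086918, x=cosφ1·sinφ2-sinφ1·cosφ2·cosΔλ=0.43890794; θ=atan2(y, x)=2.7222° ≈ 2.7°
Leg 3: φ1=-0.2343052, φ2=-0.6308754, Δφ=-0.3965702, Δλ=2.5629200 rad; a=sin²(Δφ/2)+cosφ1·cosφ2·sin²(Δλ/2)=0.7603117400; c=2·atan2(√a, √(1-a))=2.118377368; dist=6371·c=13496.182 ≈ 13496.2 km; running total=45519.9 km
Leg 3 bearing: y=sinΔλ·cosφ2=0.44163864, x=cosφ1·sinφ2-sinφ1·cosφ2·cosΔλ=-0.73068906; θ=atan2(y, x)=148.8507° ≈ 148.9°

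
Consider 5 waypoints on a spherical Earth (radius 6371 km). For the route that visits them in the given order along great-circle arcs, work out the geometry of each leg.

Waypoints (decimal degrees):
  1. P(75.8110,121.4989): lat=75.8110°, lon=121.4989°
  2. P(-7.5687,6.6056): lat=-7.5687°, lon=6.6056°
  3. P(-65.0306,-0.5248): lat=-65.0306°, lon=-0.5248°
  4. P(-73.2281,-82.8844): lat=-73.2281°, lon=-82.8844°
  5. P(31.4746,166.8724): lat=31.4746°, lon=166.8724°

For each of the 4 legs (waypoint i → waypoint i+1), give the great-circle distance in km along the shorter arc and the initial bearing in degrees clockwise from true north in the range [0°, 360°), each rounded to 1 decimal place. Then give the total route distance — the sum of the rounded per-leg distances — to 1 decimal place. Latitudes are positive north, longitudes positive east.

Leg 1: φ1=1.3231516, φ2=-0.1320987, Δφ=-1.4552503, Δλ=-2.0052664 rad; a=sin²(Δφ/2)+cosφ1·cosφ2·sin²(Δλ/2)=0.6149882394; c=2·atan2(√a, √(1-a))=1.802849841; dist=6371·c=11485.956 ≈ 11486.0 km; running total=11486.0 km
Leg 1 bearing: y=sinΔλ·cosφ2=-0.89919032, x=cosφ1·sinφ2-sinφ1·cosφ2·cosΔλ=0.37224667; θ=atan2(y, x)=-67.5114° <0 so +360° → 292.4886° ≈ 292.5°
Leg 2: φ1=-0.1320987, φ2=-1.1349981, Δφ=-1.0028993, Δλ=-0.1244490 rad; a=sin²(Δφ/2)+cosφ1·cosφ2·sin²(Δλ/2)=0.2326879653; c=2·atan2(√a, √(1-a))=1.006733483; dist=6371·c=6413.899 ≈ 6413.9 km; running total=17899.9 km
Leg 2 bearing: y=sinΔλ·cosφ2=-0.05239866, x=cosφ1·sinφ2-sinφ1·cosφ2·cosΔλ=-0.84346398; θ=atan2(y, x)=-176.4452° <0 so +360° → 183.5548° ≈ 183.6°
Leg 3: φ1=-1.1349981, φ2=-1.2780714, Δφ=-0.1430734, Δλ=-1.4374462 rad; a=sin²(Δφ/2)+cosφ1·cosφ2·sin²(Δλ/2)=0.0579169943; c=2·atan2(√a, √(1-a))=0.486090525; dist=6371·c=3096.883 ≈ 3096.9 km; running total=20996.8 km
Leg 3 bearing: y=sinΔλ·cosφ2=-0.28600041, x=cosφ1·sinφ2-sinφ1·cosφ2·cosΔλ=-0.36939711; θ=atan2(y, x)=-142.2517° <0 so +360° → 217.7483° ≈ 217.7°
Leg 4: φ1=-1.2780714, φ2=0.5493354, Δφ=1.8274069, Δλ=4.3590785 rad; a=sin²(Δφ/2)+cosφ1·cosφ2·sin²(Δλ/2)=0.7925321975; c=2·atan2(√a, √(1-a))=2.195755785; dist=6371·c=13989.160 ≈ 13989.2 km; running total=34986.0 km
Leg 4 bearing: y=sinΔλ·cosφ2=-0.80019188, x=cosφ1·sinφ2-sinφ1·cosφ2·cosΔλ=-0.13188105; θ=atan2(y, x)=-99.3589° <0 so +360° → 260.6411° ≈ 260.6°

Leg 1: dist=11486.0 km, bearing=292.5°
Leg 2: dist=6413.9 km, bearing=183.6°
Leg 3: dist=3096.9 km, bearing=217.7°
Leg 4: dist=13989.2 km, bearing=260.6°
Total: 34986.0 km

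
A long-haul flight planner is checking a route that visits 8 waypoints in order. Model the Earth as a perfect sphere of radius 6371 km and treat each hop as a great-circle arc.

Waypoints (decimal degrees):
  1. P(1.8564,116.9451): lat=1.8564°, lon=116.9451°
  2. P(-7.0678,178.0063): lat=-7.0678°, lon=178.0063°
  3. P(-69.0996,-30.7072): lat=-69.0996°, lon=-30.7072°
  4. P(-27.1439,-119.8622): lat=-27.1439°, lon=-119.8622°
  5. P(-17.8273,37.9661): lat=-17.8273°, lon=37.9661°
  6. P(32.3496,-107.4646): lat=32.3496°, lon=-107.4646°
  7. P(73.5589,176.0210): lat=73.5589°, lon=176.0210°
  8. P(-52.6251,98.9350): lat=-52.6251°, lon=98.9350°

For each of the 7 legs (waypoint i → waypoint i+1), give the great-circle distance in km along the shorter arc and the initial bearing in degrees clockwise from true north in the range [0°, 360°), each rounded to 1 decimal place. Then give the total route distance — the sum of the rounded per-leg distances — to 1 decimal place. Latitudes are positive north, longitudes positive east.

Leg 1: dist=6847.2 km, bearing=99.1°
Leg 2: dist=11261.5 km, bearing=169.9°
Leg 3: dist=7169.4 km, bearing=260.4°
Leg 4: dist=14472.3 km, bearing=152.0°
Leg 5: dist=16200.6 km, bearing=301.7°
Leg 6: dist=6151.5 km, bearing=340.4°
Leg 7: dist=15163.5 km, bearing=239.0°
Total: 77266.0 km

Leg 1: φ1=0.0324003, φ2=-0.1233564, Δφ=-0.1557567, Δλ=1.0657190 rad; a=sin²(Δφ/2)+cosφ1·cosφ2·sin²(Δλ/2)=0.2620198540; c=2·atan2(√a, √(1-a))=1.074740715; dist=6371·c=6847.173 ≈ 6847.2 km; running total=6847.2 km
Leg 1 bearing: y=sinΔλ·cosφ2=0.86848710, x=cosφ1·sinφ2-sinφ1·cosφ2·cosΔλ=-0.13853503; θ=atan2(y, x)=99.0631° ≈ 99.1°
Leg 2: φ1=-0.1233564, φ2=-1.2060155, Δφ=-1.0826592, Δλ=-3.6427378 rad; a=sin²(Δφ/2)+cosφ1·cosφ2·sin²(Δλ/2)=0.5977757529; c=2·atan2(√a, √(1-a))=1.767616108; dist=6371·c=11261.482 ≈ 11261.5 km; running total=18108.7 km
Leg 2 bearing: y=sinΔλ·cosφ2=0.17139083, x=cosφ1·sinφ2-sinφ1·cosφ2·cosΔλ=-0.96560074; θ=atan2(y, x)=169.9350° ≈ 169.9°
Leg 3: φ1=-1.2060155, φ2=-0.4737504, Δφ=0.7322651, Δλ=-1.5560483 rad; a=sin²(Δφ/2)+cosφ1·cosφ2·sin²(Δλ/2)=0.2845551584; c=2·atan2(√a, √(1-a))=1.125317879; dist=6371·c=7169.400 ≈ 7169.4 km; running total=25278.1 km
Leg 3 bearing: y=sinΔλ·cosφ2=-0.88976673, x=cosφ1·sinφ2-sinφ1·cosφ2·cosΔλ=-0.15049666; θ=atan2(y, x)=-99.6002° <0 so +360° → 260.3998° ≈ 260.4°
Leg 4: φ1=-0.4737504, φ2=-0.3111451, Δφ=0.1626053, Δλ=2.7546235 rad; a=sin²(Δφ/2)+cosφ1·cosφ2·sin²(Δλ/2)=0.8224112331; c=2·atan2(√a, √(1-a))=2.271587314; dist=6371·c=14472.283 ≈ 14472.3 km; running total=39750.4 km
Leg 4 bearing: y=sinΔλ·cosφ2=0.35926284, x=cosφ1·sinφ2-sinφ1·cosφ2·cosΔλ=-0.67463634; θ=atan2(y, x)=151.9634° ≈ 152.0°
Leg 5: φ1=-0.3111451, φ2=0.5646070, Δφ=0.8757521, Δλ=-2.5382445 rad; a=sin²(Δφ/2)+cosφ1·cosφ2·sin²(Δλ/2)=0.9130274193; c=2·atan2(√a, √(1-a))=2.542867610; dist=6371·c=16200.610 ≈ 16200.6 km; running total=55951.0 km
Leg 5 bearing: y=sinΔλ·cosφ2=-0.47934112, x=cosφ1·sinφ2-sinφ1·cosφ2·cosΔλ=0.29642114; θ=atan2(y, x)=-58.2676° <0 so +360° → 301.7324° ≈ 301.7°
Leg 6: φ1=0.5646070, φ2=1.2838450, Δφ=0.7192380, Δλ=4.9477571 rad; a=sin²(Δφ/2)+cosφ1·cosφ2·sin²(Δλ/2)=0.2155179995; c=2·atan2(√a, √(1-a))=0.965550805; dist=6371·c=6151.524 ≈ 6151.5 km; running total=62102.5 km
Leg 6 bearing: y=sinΔλ·cosφ2=-0.27522600, x=cosφ1·sinφ2-sinφ1·cosφ2·cosΔλ=0.77493910; θ=atan2(y, x)=-19.5529° <0 so +360° → 340.4471° ≈ 340.4°
Leg 7: φ1=1.2838450, φ2=-0.9184813, Δφ=-2.2023263, Δλ=-1.3454045 rad; a=sin²(Δφ/2)+cosφ1·cosφ2·sin²(Δλ/2)=0.8618951389; c=2·atan2(√a, √(1-a))=2.380075935; dist=6371·c=15163.464 ≈ 15163.5 km; running total=77266.0 km
Leg 7 bearing: y=sinΔλ·cosφ2=-0.59167398, x=cosφ1·sinφ2-sinφ1·cosφ2·cosΔλ=-0.35503456; θ=atan2(y, x)=-120.9659° <0 so +360° → 239.0341° ≈ 239.0°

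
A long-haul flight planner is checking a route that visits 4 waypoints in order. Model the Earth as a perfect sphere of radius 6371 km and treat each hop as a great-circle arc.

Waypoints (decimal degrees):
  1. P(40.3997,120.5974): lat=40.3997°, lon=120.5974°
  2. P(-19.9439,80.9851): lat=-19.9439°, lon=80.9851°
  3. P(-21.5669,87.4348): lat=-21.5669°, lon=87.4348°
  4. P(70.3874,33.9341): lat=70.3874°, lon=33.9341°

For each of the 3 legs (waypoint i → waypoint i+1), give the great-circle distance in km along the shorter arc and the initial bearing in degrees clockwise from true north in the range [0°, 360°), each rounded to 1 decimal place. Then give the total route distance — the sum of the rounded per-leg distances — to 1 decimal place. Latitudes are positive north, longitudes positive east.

Leg 1: φ1=0.7051078, φ2=-0.3480867, Δφ=-1.0531945, Δλ=-0.6913651 rad; a=sin²(Δφ/2)+cosφ1·cosφ2·sin²(Δλ/2)=0.3347915414; c=2·atan2(√a, √(1-a))=1.234051059; dist=6371·c=7862.139 ≈ 7862.1 km; running total=7862.1 km
Leg 1 bearing: y=sinΔλ·cosφ2=-0.59935127, x=cosφ1·sinφ2-sinφ1·cosφ2·cosΔλ=-0.72911091; θ=atan2(y, x)=-140.5788° <0 so +360° → 219.4212° ≈ 219.4°
Leg 2: φ1=-0.3480867, φ2=-0.3764134, Δφ=-0.0283267, Δλ=0.1125685 rad; a=sin²(Δφ/2)+cosφ1·cosφ2·sin²(Δλ/2)=0.0029671036; c=2·atan2(√a, √(1-a))=0.108996199; dist=6371·c=694.415 ≈ 694.4 km; running total=8556.5 km
Leg 2 bearing: y=sinΔλ·cosφ2=0.10446651, x=cosφ1·sinφ2-sinφ1·cosφ2·cosΔλ=-0.03033063; θ=atan2(y, x)=106.1900° ≈ 106.2°
Leg 3: φ1=-0.3764134, φ2=1.2284919, Δφ=1.6049053, Δλ=-0.9337634 rad; a=sin²(Δφ/2)+cosφ1·cosφ2·sin²(Δλ/2)=0.5802925529; c=2·atan2(√a, √(1-a))=1.732079750; dist=6371·c=11035.080 ≈ 11035.1 km; running total=19591.6 km
Leg 3 bearing: y=sinΔλ·cosφ2=-0.26982401, x=cosφ1·sinφ2-sinφ1·cosφ2·cosΔλ=0.94942479; θ=atan2(y, x)=-15.8650° <0 so +360° → 344.1350° ≈ 344.1°

Leg 1: dist=7862.1 km, bearing=219.4°
Leg 2: dist=694.4 km, bearing=106.2°
Leg 3: dist=11035.1 km, bearing=344.1°
Total: 19591.6 km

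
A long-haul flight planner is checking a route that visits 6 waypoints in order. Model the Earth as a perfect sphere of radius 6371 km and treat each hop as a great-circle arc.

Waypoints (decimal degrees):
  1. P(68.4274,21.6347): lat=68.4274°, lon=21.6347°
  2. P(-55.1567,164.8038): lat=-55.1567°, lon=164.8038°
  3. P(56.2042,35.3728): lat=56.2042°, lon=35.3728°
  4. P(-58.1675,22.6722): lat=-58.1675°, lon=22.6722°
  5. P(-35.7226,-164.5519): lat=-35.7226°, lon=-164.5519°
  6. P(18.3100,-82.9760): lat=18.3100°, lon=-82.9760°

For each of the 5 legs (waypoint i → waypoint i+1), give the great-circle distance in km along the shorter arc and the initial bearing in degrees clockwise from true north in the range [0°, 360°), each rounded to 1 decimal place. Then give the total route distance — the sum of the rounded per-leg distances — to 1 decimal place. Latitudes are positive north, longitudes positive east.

Leg 1: dist=17641.0 km, bearing=70.2°
Leg 2: dist=16914.4 km, bearing=293.3°
Leg 3: dist=12767.9 km, bearing=187.3°
Leg 4: dist=9553.3 km, bearing=174.1°
Leg 5: dist=10457.1 km, bearing=70.3°
Total: 67333.7 km

Leg 1: φ1=1.1942834, φ2=-0.9626660, Δφ=-2.1569494, Δλ=2.4987722 rad; a=sin²(Δφ/2)+cosφ1·cosφ2·sin²(Δλ/2)=0.9656842688; c=2·atan2(√a, √(1-a))=2.768950194; dist=6371·c=17640.982 ≈ 17641.0 km; running total=17641.0 km
Leg 1 bearing: y=sinΔλ·cosφ2=0.34248921, x=cosφ1·sinφ2-sinφ1·cosφ2·cosΔλ=0.12350624; θ=atan2(y, x)=70.1700° ≈ 70.2°
Leg 2: φ1=-0.9626660, φ2=0.9809483, Δφ=1.9436144, Δλ=-2.2589971 rad; a=sin²(Δφ/2)+cosφ1·cosφ2·sin²(Δλ/2)=0.9419423096; c=2·atan2(√a, √(1-a))=2.654900142; dist=6371·c=16914.369 ≈ 16914.4 km; running total=34555.4 km
Leg 2 bearing: y=sinΔλ·cosφ2=-0.42963014, x=cosφ1·sinφ2-sinφ1·cosφ2·cosΔλ=0.18484026; θ=atan2(y, x)=-66.7211° <0 so +360° → 293.2789° ≈ 293.3°
Leg 3: φ1=0.9809483, φ2=-1.0152144, Δφ=-1.9961627, Δλ=-0.2216673 rad; a=sin²(Δφ/2)+cosφ1·cosφ2·sin²(Δλ/2)=0.7099164493; c=2·atan2(√a, √(1-a))=2.004057526; dist=6371·c=12767.850 ≈ 12767.9 km; running total=47323.3 km
Leg 3 bearing: y=sinΔλ·cosφ2=-0.11596059, x=cosφ1·sinφ2-sinφ1·cosφ2·cosΔλ=-0.90016303; θ=atan2(y, x)=-172.6595° <0 so +360° → 187.3405° ≈ 187.3°
Leg 4: φ1=-1.0152144, φ2=-0.6234770, Δφ=0.3917374, Δλ=-3.2676770 rad; a=sin²(Δφ/2)+cosφ1·cosφ2·sin²(Δλ/2)=0.4643789923; c=2·atan2(√a, √(1-a))=1.499493909; dist=6371·c=9553.276 ≈ 9553.3 km; running total=56876.6 km
Leg 4 bearing: y=sinΔλ·cosφ2=0.10209098, x=cosφ1·sinφ2-sinφ1·cosφ2·cosΔλ=-0.99222074; θ=atan2(y, x)=174.1254° ≈ 174.1°
Leg 5: φ1=-0.6234770, φ2=0.3195698, Δφ=0.9430468, Δλ=1.4237680 rad; a=sin²(Δφ/2)+cosφ1·cosφ2·sin²(Δλ/2)=0.5352553456; c=2·atan2(√a, √(1-a))=1.641365576; dist=6371·c=10457.140 ≈ 10457.1 km; running total=67333.7 km
Leg 5 bearing: y=sinΔλ·cosφ2=0.93912771, x=cosφ1·sinφ2-sinφ1·cosφ2·cosΔλ=0.33625494; θ=atan2(y, x)=70.3001° ≈ 70.3°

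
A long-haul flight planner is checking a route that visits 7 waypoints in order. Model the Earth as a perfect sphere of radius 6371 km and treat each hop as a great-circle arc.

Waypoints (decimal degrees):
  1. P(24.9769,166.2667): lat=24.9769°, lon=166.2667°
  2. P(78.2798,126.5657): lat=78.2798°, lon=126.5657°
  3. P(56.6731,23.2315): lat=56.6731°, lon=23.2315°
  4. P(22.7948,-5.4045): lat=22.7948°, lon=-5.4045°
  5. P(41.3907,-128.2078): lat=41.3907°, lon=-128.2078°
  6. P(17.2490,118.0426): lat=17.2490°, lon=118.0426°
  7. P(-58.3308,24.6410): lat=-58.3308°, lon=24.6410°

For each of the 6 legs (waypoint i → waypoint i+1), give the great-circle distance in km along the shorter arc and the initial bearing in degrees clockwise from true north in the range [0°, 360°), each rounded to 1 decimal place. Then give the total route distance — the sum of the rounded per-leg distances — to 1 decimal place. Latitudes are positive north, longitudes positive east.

Leg 1: dist=6258.2 km, bearing=351.0°
Leg 2: dist=4179.9 km, bearing=298.8°
Leg 3: dist=4425.7 km, bearing=223.6°
Leg 4: dist=10764.5 km, bearing=320.6°
Leg 5: dist=10597.7 km, bearing=298.6°
Leg 6: dist=11829.7 km, bearing=213.1°
Total: 48055.7 km

Leg 1: φ1=0.4359291, φ2=1.3662402, Δφ=0.9303111, Δλ=-0.6929132 rad; a=sin²(Δφ/2)+cosφ1·cosφ2·sin²(Δλ/2)=0.2224395708; c=2·atan2(√a, √(1-a))=0.982288065; dist=6371·c=6258.157 ≈ 6258.2 km; running total=6258.2 km
Leg 1 bearing: y=sinΔλ·cosφ2=-0.12975724, x=cosφ1·sinφ2-sinφ1·cosφ2·cosΔλ=0.82158620; θ=atan2(y, x)=-8.9749° <0 so +360° → 351.0251° ≈ 351.0°
Leg 2: φ1=1.3662402, φ2=0.9891322, Δφ=-0.3771081, Δλ=-1.8035220 rad; a=sin²(Δφ/2)+cosφ1·cosφ2·sin²(Δλ/2)=0.1038049834; c=2·atan2(√a, √(1-a))=0.656079247; dist=6371·c=4179.881 ≈ 4179.9 km; running total=10438.1 km
Leg 2 bearing: y=sinΔλ·cosφ2=-0.53460369, x=cosφ1·sinφ2-sinφ1·cosφ2·cosΔλ=0.29379743; θ=atan2(y, x)=-61.2085° <0 so +360° → 298.7915° ≈ 298.8°
Leg 3: φ1=0.9891322, φ2=0.3978443, Δφ=-0.5912879, Δλ=-0.4997925 rad; a=sin²(Δφ/2)+cosφ1·cosφ2·sin²(Δλ/2)=0.1158655942; c=2·atan2(√a, √(1-a))=0.694664026; dist=6371·c=4425.705 ≈ 4425.7 km; running total=14863.8 km
Leg 3 bearing: y=sinΔλ·cosφ2=-0.44181370, x=cosφ1·sinφ2-sinφ1·cosφ2·cosΔλ=-0.46321020; θ=atan2(y, x)=-136.3543° <0 so +360° → 223.6457° ≈ 223.6°
Leg 4: φ1=0.3978443, φ2=0.7224040, Δφ=0.3245597, Δλ=-2.1433219 rad; a=sin²(Δφ/2)+cosφ1·cosφ2·sin²(Δλ/2)=0.5592631591; c=2·atan2(√a, √(1-a))=1.689601933; dist=6371·c=10764.454 ≈ 10764.5 km; running total=25628.3 km
Leg 4 bearing: y=sinΔλ·cosφ2=-0.63058513, x=cosφ1·sinφ2-sinφ1·cosφ2·cosΔλ=0.76701624; θ=atan2(y, x)=-39.4246° <0 so +360° → 320.5754° ≈ 320.6°
Leg 5: φ1=0.7224040, φ2=0.3010518, Δφ=-0.4213522, Δλ=4.2978803 rad; a=sin²(Δφ/2)+cosφ1·cosφ2·sin²(Δλ/2)=0.5462474985; c=2·atan2(√a, √(1-a))=1.663423722; dist=6371·c=10597.673 ≈ 10597.7 km; running total=36226.0 km
Leg 5 bearing: y=sinΔλ·cosφ2=-0.87414814, x=cosφ1·sinφ2-sinφ1·cosφ2·cosΔλ=0.47677007; θ=atan2(y, x)=-61.3915° <0 so +360° → 298.6085° ≈ 298.6°
Leg 6: φ1=0.3010518, φ2=-1.0180645, Δφ=-1.3191164, Δλ=-1.6301654 rad; a=sin²(Δφ/2)+cosφ1·cosφ2·sin²(Δλ/2)=0.6410603530; c=2·atan2(√a, √(1-a))=1.856800219; dist=6371·c=11829.674 ≈ 11829.7 km; running total=48055.7 km
Leg 6 bearing: y=sinΔλ·cosφ2=-0.52408923, x=cosφ1·sinφ2-sinφ1·cosφ2·cosΔλ=-0.80357849; θ=atan2(y, x)=-146.8878° <0 so +360° → 213.1122° ≈ 213.1°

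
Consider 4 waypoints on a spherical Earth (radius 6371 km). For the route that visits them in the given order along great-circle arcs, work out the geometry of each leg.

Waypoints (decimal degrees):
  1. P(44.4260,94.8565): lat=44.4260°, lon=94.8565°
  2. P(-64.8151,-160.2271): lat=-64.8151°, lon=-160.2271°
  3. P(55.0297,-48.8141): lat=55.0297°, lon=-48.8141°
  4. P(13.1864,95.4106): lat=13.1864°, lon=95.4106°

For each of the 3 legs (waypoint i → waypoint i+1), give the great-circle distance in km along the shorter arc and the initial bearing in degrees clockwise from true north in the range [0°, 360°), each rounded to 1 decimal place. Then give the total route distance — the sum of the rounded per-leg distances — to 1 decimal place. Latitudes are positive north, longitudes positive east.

Leg 1: φ1=0.7753800, φ2=-1.1312369, Δφ=-1.9066169, Δλ=-4.4520487 rad; a=sin²(Δφ/2)+cosφ1·cosφ2·sin²(Δλ/2)=0.8558367027; c=2·atan2(√a, √(1-a))=2.362673708; dist=6371·c=15052.594 ≈ 15052.6 km; running total=15052.6 km
Leg 1 bearing: y=sinΔλ·cosφ2=0.41120113, x=cosφ1·sinφ2-sinφ1·cosφ2·cosΔλ=-0.56959161; θ=atan2(y, x)=144.1736° ≈ 144.2°
Leg 2: φ1=-1.1312369, φ2=0.9604495, Δφ=2.0916864, Δλ=1.9445237 rad; a=sin²(Δφ/2)+cosφ1·cosφ2·sin²(Δλ/2)=0.9152982759; c=2·atan2(√a, √(1-a))=2.550974407; dist=6371·c=16252.258 ≈ 16252.3 km; running total=31304.9 km
Leg 2 bearing: y=sinΔλ·cosφ2=0.53358880, x=cosφ1·sinφ2-sinφ1·cosφ2·cosΔλ=0.15934981; θ=atan2(y, x)=73.3724° ≈ 73.4°
Leg 3: φ1=0.9604495, φ2=0.2301461, Δφ=-0.7303034, Δλ=2.5171959 rad; a=sin²(Δφ/2)+cosφ1·cosφ2·sin²(Δλ/2)=0.6329068739; c=2·atan2(√a, √(1-a))=1.839844266; dist=6371·c=11721.648 ≈ 11721.6 km; running total=43026.5 km
Leg 3 bearing: y=sinΔλ·cosφ2=0.56919366, x=cosφ1·sinφ2-sinφ1·cosφ2·cosΔλ=0.77804989; θ=atan2(y, x)=36.1879° ≈ 36.2°

Leg 1: dist=15052.6 km, bearing=144.2°
Leg 2: dist=16252.3 km, bearing=73.4°
Leg 3: dist=11721.6 km, bearing=36.2°
Total: 43026.5 km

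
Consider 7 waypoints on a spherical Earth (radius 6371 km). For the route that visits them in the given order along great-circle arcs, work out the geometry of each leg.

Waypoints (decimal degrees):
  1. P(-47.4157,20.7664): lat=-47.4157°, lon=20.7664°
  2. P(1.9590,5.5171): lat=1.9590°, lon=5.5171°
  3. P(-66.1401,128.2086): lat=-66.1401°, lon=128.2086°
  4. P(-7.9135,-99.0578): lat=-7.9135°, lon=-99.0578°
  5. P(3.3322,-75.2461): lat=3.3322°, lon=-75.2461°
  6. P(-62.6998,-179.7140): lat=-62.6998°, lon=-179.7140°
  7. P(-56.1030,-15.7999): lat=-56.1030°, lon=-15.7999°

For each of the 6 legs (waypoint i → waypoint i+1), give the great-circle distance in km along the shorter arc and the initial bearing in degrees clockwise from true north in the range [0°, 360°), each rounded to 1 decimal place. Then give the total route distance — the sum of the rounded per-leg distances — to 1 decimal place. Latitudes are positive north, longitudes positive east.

Leg 1: φ1=-0.8275601, φ2=0.0341910, Δφ=0.8617511, Δλ=-0.2661505 rad; a=sin²(Δφ/2)+cosφ1·cosφ2·sin²(Δλ/2)=0.1863509938; c=2·atan2(√a, √(1-a))=0.892717500; dist=6371·c=5687.503 ≈ 5687.5 km; running total=5687.5 km
Leg 1 bearing: y=sinΔλ·cosφ2=-0.26286570, x=cosφ1·sinφ2-sinφ1·cosφ2·cosΔλ=0.73307491; θ=atan2(y, x)=-19.7268° <0 so +360° → 340.2732° ≈ 340.3°
Leg 2: φ1=0.0341910, φ2=-1.1543625, Δφ=-1.1885535, Δλ=2.1413706 rad; a=sin²(Δφ/2)+cosφ1·cosφ2·sin²(Δλ/2)=0.6248063736; c=2·atan2(√a, √(1-a))=1.823076650; dist=6371·c=11614.821 ≈ 11614.8 km; running total=17302.3 km
Leg 2 bearing: y=sinΔλ·cosφ2=0.34042489, x=cosφ1·sinφ2-sinφ1·cosφ2·cosΔλ=-0.90653426; θ=atan2(y, x)=159.4177° ≈ 159.4°
Leg 3: φ1=-1.1543625, φ2=-0.1381166, Δφ=1.0162459, Δλ=-3.9665470 rad; a=sin²(Δφ/2)+cosφ1·cosφ2·sin²(Δλ/2)=0.5729827055; c=2·atan2(√a, √(1-a))=1.717285092; dist=6371·c=10940.823 ≈ 10940.8 km; running total=28243.1 km
Leg 3 bearing: y=sinΔλ·cosφ2=0.72752201, x=cosφ1·sinφ2-sinφ1·cosφ2·cosΔλ=-0.67037737; θ=atan2(y, x)=132.6591° ≈ 132.7°
Leg 4: φ1=-0.1381166, φ2=0.0581579, Δφ=0.1962745, Δλ=0.4155926 rad; a=sin²(Δφ/2)+cosφ1·cosφ2·sin²(Δλ/2)=0.0516848360; c=2·atan2(√a, √(1-a))=0.458696714; dist=6371·c=2922.357 ≈ 2922.4 km; running total=31165.5 km
Leg 4 bearing: y=sinΔλ·cosφ2=0.40304954, x=cosφ1·sinφ2-sinφ1·cosφ2·cosΔλ=0.18331700; θ=atan2(y, x)=65.5428° ≈ 65.5°
Leg 5: φ1=0.0581579, φ2=-1.0943180, Δφ=-1.1524758, Δλ=-1.8233088 rad; a=sin²(Δφ/2)+cosφ1·cosφ2·sin²(Δλ/2)=0.5830228913; c=2·atan2(√a, √(1-a))=1.737614748; dist=6371·c=11070.344 ≈ 11070.3 km; running total=42235.8 km
Leg 5 bearing: y=sinΔλ·cosφ2=-0.44410776, x=cosφ1·sinφ2-sinφ1·cosφ2·cosΔλ=-0.88045278; θ=atan2(y, x)=-153.2332° <0 so +360° → 206.7668° ≈ 206.8°
Leg 6: φ1=-1.0943180, φ2=-0.9791821, Δφ=0.1151359, Δλ=2.8608407 rad; a=sin²(Δφ/2)+cosφ1·cosφ2·sin²(Δλ/2)=0.2540942991; c=2·atan2(√a, √(1-a))=1.056627400; dist=6371·c=6731.773 ≈ 6731.8 km; running total=48967.6 km
Leg 6 bearing: y=sinΔλ·cosφ2=0.15452697, x=cosφ1·sinφ2-sinφ1·cosφ2·cosΔλ=-0.85687978; θ=atan2(y, x)=169.7773° ≈ 169.8°

Leg 1: dist=5687.5 km, bearing=340.3°
Leg 2: dist=11614.8 km, bearing=159.4°
Leg 3: dist=10940.8 km, bearing=132.7°
Leg 4: dist=2922.4 km, bearing=65.5°
Leg 5: dist=11070.3 km, bearing=206.8°
Leg 6: dist=6731.8 km, bearing=169.8°
Total: 48967.6 km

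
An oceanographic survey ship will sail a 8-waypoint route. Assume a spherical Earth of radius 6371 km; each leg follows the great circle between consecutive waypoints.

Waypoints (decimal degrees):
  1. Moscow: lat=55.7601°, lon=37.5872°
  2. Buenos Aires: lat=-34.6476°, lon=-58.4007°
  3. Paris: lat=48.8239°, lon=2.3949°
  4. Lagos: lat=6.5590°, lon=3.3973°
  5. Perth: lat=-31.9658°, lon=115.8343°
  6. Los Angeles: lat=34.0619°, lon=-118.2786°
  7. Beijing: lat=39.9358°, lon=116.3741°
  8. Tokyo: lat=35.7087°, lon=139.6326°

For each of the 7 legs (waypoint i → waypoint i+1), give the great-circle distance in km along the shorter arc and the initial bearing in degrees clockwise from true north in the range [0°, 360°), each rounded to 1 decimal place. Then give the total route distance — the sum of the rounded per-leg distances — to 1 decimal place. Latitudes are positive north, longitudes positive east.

Leg 1: dist=13478.7 km, bearing=253.1°
Leg 2: dist=11054.9 km, bearing=35.6°
Leg 3: dist=4700.6 km, bearing=178.5°
Leg 4: dist=12505.7 km, bearing=121.9°
Leg 5: dist=15023.9 km, bearing=72.0°
Leg 6: dist=10058.2 km, bearing=321.3°
Leg 7: dist=2089.8 km, bearing=95.6°
Total: 68911.8 km

Leg 1: φ1=0.9731973, φ2=-0.6047147, Δφ=-1.5779120, Δλ=-1.6753049 rad; a=sin²(Δφ/2)+cosφ1·cosφ2·sin²(Δλ/2)=0.7591410958; c=2·atan2(√a, √(1-a))=2.115637412; dist=6371·c=13478.726 ≈ 13478.7 km; running total=13478.7 km
Leg 1 bearing: y=sinΔλ·cosφ2=-0.81817583, x=cosφ1·sinφ2-sinφ1·cosφ2·cosΔλ=-0.24894151; θ=atan2(y, x)=-106.9231° <0 so +360° → 253.0769° ≈ 253.1°
Leg 2: φ1=-0.6047147, φ2=0.8521378, Δφ=1.4568525, Δλ=1.0610834 rad; a=sin²(Δφ/2)+cosφ1·cosφ2·sin²(Δλ/2)=0.5818263939; c=2·atan2(√a, √(1-a))=1.735188559; dist=6371·c=11054.886 ≈ 11054.9 km; running total=24533.6 km
Leg 2 bearing: y=sinΔλ·cosφ2=0.57468588, x=cosφ1·sinφ2-sinφ1·cosφ2·cosΔλ=0.80184406; θ=atan2(y, x)=35.6294° ≈ 35.6°
Leg 3: φ1=0.8521378, φ2=0.1144761, Δφ=-0.7376617, Δλ=0.0174952 rad; a=sin²(Δφ/2)+cosφ1·cosφ2·sin²(Δλ/2)=0.1300284227; c=2·atan2(√a, √(1-a))=0.737810480; dist=6371·c=4700.591 ≈ 4700.6 km; running total=29234.2 km
Leg 3 bearing: y=sinΔλ·cosφ2=0.01737978, x=cosφ1·sinφ2-sinφ1·cosφ2·cosΔλ=-0.67244485; θ=atan2(y, x)=178.5195° ≈ 178.5°
Leg 4: φ1=0.1144761, φ2=-0.5579085, Δφ=-0.6723846, Δλ=1.9623959 rad; a=sin²(Δφ/2)+cosφ1·cosφ2·sin²(Δλ/2)=0.6910732505; c=2·atan2(√a, √(1-a))=1.962914308; dist=6371·c=12505.727 ≈ 12505.7 km; running total=41739.9 km
Leg 4 bearing: y=sinΔλ·cosφ2=0.78414287, x=cosφ1·sinφ2-sinφ1·cosφ2·cosΔλ=-0.48896217; θ=atan2(y, x)=121.9461° ≈ 121.9°
Leg 5: φ1=-0.5579085, φ2=0.5944923, Δφ=1.1524008, Δλ=-4.0860409 rad; a=sin²(Δφ/2)+cosφ1·cosφ2·sin²(Δλ/2)=0.8542499245; c=2·atan2(√a, √(1-a))=2.358166531; dist=6371·c=15023.879 ≈ 15023.9 km; running total=56763.8 km
Leg 5 bearing: y=sinΔλ·cosφ2=0.67117455, x=cosφ1·sinφ2-sinφ1·cosφ2·cosΔλ=0.21806580; θ=atan2(y, x)=72.0009° ≈ 72.0°
Leg 6: φ1=0.5944923, φ2=0.6970112, Δφ=0.1025189, Δλ=4.0954622 rad; a=sin²(Δφ/2)+cosφ1·cosφ2·sin²(Δλ/2)=0.5039767900; c=2·atan2(√a, √(1-a))=1.578749991; dist=6371·c=10058.216 ≈ 10058.2 km; running total=66822.0 km
Leg 6 bearing: y=sinΔλ·cosφ2=-0.62541910, x=cosφ1·sinφ2-sinφ1·cosφ2·cosΔλ=0.78024848; θ=atan2(y, x)=-38.7144° <0 so +360° → 321.2856° ≈ 321.3°
Leg 7: φ1=0.6970112, φ2=0.6232344, Δφ=-0.0737768, Δλ=0.4059374 rad; a=sin²(Δφ/2)+cosφ1·cosφ2·sin²(Δλ/2)=0.0266590178; c=2·atan2(√a, √(1-a))=0.328020402; dist=6371·c=2089.818 ≈ 2089.8 km; running total=68911.8 km
Leg 7 bearing: y=sinΔλ·cosφ2=0.32064068, x=cosφ1·sinφ2-sinφ1·cosφ2·cosΔλ=-0.03134986; θ=atan2(y, x)=95.5842° ≈ 95.6°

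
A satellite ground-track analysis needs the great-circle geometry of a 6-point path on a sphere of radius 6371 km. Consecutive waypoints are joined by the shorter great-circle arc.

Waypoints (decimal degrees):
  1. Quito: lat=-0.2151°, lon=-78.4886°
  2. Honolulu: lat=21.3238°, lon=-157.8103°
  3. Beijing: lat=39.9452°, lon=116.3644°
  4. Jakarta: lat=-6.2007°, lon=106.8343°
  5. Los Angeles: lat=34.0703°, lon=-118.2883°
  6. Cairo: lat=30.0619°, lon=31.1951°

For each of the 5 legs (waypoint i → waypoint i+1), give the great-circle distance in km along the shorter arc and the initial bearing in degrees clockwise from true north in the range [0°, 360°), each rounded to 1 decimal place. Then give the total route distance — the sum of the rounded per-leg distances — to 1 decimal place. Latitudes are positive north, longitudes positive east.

Leg 1: φ1=-0.0037542, φ2=0.3721705, Δφ=0.3759247, Δλ=-1.3844248 rad; a=sin²(Δφ/2)+cosφ1·cosφ2·sin²(Δλ/2)=0.4143785723; c=2·atan2(√a, √(1-a))=1.398705307; dist=6371·c=8911.152 ≈ 8911.2 km; running total=8911.2 km
Leg 1 bearing: y=sinΔλ·cosφ2=-0.91540882, x=cosφ1·sinφ2-sinφ1·cosφ2·cosΔλ=0.36428366; θ=atan2(y, x)=-68.3001° <0 so +360° → 291.6999° ≈ 291.7°
Leg 2: φ1=0.3721705, φ2=0.6971753, Δφ=0.3250047, Δλ=4.7852512 rad; a=sin²(Δφ/2)+cosφ1·cosφ2·sin²(Δλ/2)=0.3572670626; c=2·atan2(√a, √(1-a))=1.281303832; dist=6371·c=8163.187 ≈ 8163.2 km; running total=17074.4 km
Leg 2 bearing: y=sinΔλ·cosφ2=-0.76462472, x=cosφ1·sinφ2-sinφ1·cosφ2·cosΔλ=0.57780470; θ=atan2(y, x)=-52.9227° <0 so +360° → 307.0773° ≈ 307.1°
Leg 3: φ1=0.6971753, φ2=-0.1082226, Δφ=-0.8053979, Δλ=-0.1663316 rad; a=sin²(Δφ/2)+cosφ1·cosφ2·sin²(Δλ/2)=0.1588472873; c=2·atan2(√a, √(1-a))=0.819884807; dist=6371·c=5223.486 ≈ 5223.5 km; running total=22297.9 km
Leg 3 bearing: y=sinΔλ·cosφ2=-0.16459710, x=cosφ1·sinφ2-sinφ1·cosφ2·cosΔλ=-0.71229706; θ=atan2(y, x)=-166.9885° <0 so +360° → 193.0115° ≈ 193.0°
Leg 4: φ1=-0.1082226, φ2=0.5946389, Δφ=0.7028615, Δλ=-3.9291306 rad; a=sin²(Δφ/2)+cosφ1·cosφ2·sin²(Δλ/2)=0.8207837528; c=2·atan2(√a, √(1-a))=2.267336357; dist=6371·c=14445.200 ≈ 14445.2 km; running total=36743.1 km
Leg 4 bearing: y=sinΔλ·cosφ2=0.58698449, x=cosφ1·sinφ2-sinφ1·cosφ2·cosΔλ=0.49380193; θ=atan2(y, x)=49.9277° ≈ 49.9°
Leg 5: φ1=0.5946389, φ2=0.5246791, Δφ=-0.0699598, Δλ=2.6089775 rad; a=sin²(Δφ/2)+cosφ1·cosφ2·sin²(Δλ/2)=0.6684946057; c=2·atan2(√a, √(1-a))=1.914513552; dist=6371·c=12197.366 ≈ 12197.4 km; running total=48940.5 km
Leg 5 bearing: y=sinΔλ·cosφ2=0.43948273, x=cosφ1·sinφ2-sinφ1·cosφ2·cosΔλ=0.83264230; θ=atan2(y, x)=27.8259° ≈ 27.8°

Leg 1: dist=8911.2 km, bearing=291.7°
Leg 2: dist=8163.2 km, bearing=307.1°
Leg 3: dist=5223.5 km, bearing=193.0°
Leg 4: dist=14445.2 km, bearing=49.9°
Leg 5: dist=12197.4 km, bearing=27.8°
Total: 48940.5 km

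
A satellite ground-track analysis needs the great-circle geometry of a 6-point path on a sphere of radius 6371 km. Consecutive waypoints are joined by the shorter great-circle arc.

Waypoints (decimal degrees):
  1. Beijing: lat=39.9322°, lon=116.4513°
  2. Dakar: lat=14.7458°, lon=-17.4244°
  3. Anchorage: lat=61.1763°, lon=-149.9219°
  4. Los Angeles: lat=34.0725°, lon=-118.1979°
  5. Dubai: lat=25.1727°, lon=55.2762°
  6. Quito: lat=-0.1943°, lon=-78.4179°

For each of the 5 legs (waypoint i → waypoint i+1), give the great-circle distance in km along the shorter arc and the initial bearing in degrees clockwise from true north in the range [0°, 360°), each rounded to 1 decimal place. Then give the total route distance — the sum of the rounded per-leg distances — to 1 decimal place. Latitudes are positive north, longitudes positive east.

Leg 1: dist=12289.6 km, bearing=311.9°
Leg 2: dist=10594.3 km, bearing=339.1°
Leg 3: dist=3763.8 km, bearing=128.6°
Leg 4: dist=13391.4 km, bearing=6.9°
Leg 5: dist=14322.2 km, bearing=291.9°
Total: 54361.3 km

Leg 1: φ1=0.6969484, φ2=0.2573628, Δφ=-0.4395856, Δλ=-2.3365718 rad; a=sin²(Δφ/2)+cosφ1·cosφ2·sin²(Δλ/2)=0.6752932833; c=2·atan2(√a, √(1-a))=1.928993676; dist=6371·c=12289.619 ≈ 12289.6 km; running total=12289.6 km
Leg 1 bearing: y=sinΔλ·cosφ2=-0.69710381, x=cosφ1·sinφ2-sinφ1·cosφ2·cosΔλ=0.62540814; θ=atan2(y, x)=-48.1031° <0 so +360° → 311.8969° ≈ 311.9°
Leg 2: φ1=0.2573628, φ2=1.0677279, Δφ=0.8103651, Δλ=-2.3125176 rad; a=sin²(Δφ/2)+cosφ1·cosφ2·sin²(Δλ/2)=0.5459869559; c=2·atan2(√a, √(1-a))=1.662900406; dist=6371·c=10594.338 ≈ 10594.3 km; running total=22883.9 km
Leg 2 bearing: y=sinΔλ·cosφ2=-0.35546749, x=cosφ1·sinφ2-sinφ1·cosφ2·cosΔλ=0.93015249; θ=atan2(y, x)=-20.9149° <0 so +360° → 339.0851° ≈ 339.1°
Leg 3: φ1=1.0677279, φ2=0.5946773, Δφ=-0.4730505, Δλ=0.5536883 rad; a=sin²(Δφ/2)+cosφ1·cosφ2·sin²(Δλ/2)=0.0847420303; c=2·atan2(√a, √(1-a))=0.590762990; dist=6371·c=3763.751 ≈ 3763.8 km; running total=26647.7 km
Leg 3 bearing: y=sinΔλ·cosφ2=0.43555875, x=cosφ1·sinφ2-sinφ1·cosφ2·cosΔλ=-0.34717698; θ=atan2(y, x)=128.5578° ≈ 128.6°
Leg 4: φ1=0.5946773, φ2=0.4393465, Δφ=-0.1553308, Δλ=3.0276942 rad; a=sin²(Δφ/2)+cosφ1·cosφ2·sin²(Δλ/2)=0.7532538516; c=2·atan2(√a, √(1-a))=2.101925994; dist=6371·c=13391.371 ≈ 13391.4 km; running total=40039.1 km
Leg 4 bearing: y=sinΔλ·cosφ2=0.10285875, x=cosφ1·sinφ2-sinφ1·cosφ2·cosΔλ=0.85607828; θ=atan2(y, x)=6.8513° ≈ 6.9°
Leg 5: φ1=0.4393465, φ2=-0.0033912, Δφ=-0.4427377, Δλ=-2.3334022 rad; a=sin²(Δφ/2)+cosφ1·cosφ2·sin²(Δλ/2)=0.8133203190; c=2·atan2(√a, √(1-a))=2.248031331; dist=6371·c=14322.208 ≈ 14322.2 km; running total=54361.3 km
Leg 5 bearing: y=sinΔλ·cosφ2=-0.72303413, x=cosφ1·sinφ2-sinφ1·cosφ2·cosΔλ=0.29076307; θ=atan2(y, x)=-68.0928° <0 so +360° → 291.9072° ≈ 291.9°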